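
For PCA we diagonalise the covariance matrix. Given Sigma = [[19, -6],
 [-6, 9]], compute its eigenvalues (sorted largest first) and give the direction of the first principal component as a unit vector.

Step 1 — characteristic polynomial of 2×2 Sigma:
  det(Sigma - λI) = λ² - trace · λ + det = 0.
  trace = 19 + 9 = 28, det = 19·9 - (-6)² = 135.
Step 2 — discriminant:
  Δ = trace² - 4·det = 784 - 540 = 244.
Step 3 — eigenvalues:
  λ = (trace ± √Δ)/2 = (28 ± 15.6205)/2,
  λ_1 = 21.8102,  λ_2 = 6.1898.

Step 4 — unit eigenvector for λ_1: solve (Sigma - λ_1 I)v = 0. First row:
  (19 - 21.8102)·v_x + (-6)·v_y = 0, i.e. (-2.8102)·v_x + (-6)·v_y = 0,
  so v ∝ (b, λ_1 - a) = (-6, 2.8102); multiply by -1 so the first entry is positive: u = (6, -2.8102).
  ||u|| = √((6)² + (-2.8102)²) = √(43.8975) ≈ 6.6255,
  v_1 = u/||u|| ≈ (0.9056, -0.4242) (||v_1|| = 1).

λ_1 = 21.8102,  λ_2 = 6.1898;  v_1 ≈ (0.9056, -0.4242)


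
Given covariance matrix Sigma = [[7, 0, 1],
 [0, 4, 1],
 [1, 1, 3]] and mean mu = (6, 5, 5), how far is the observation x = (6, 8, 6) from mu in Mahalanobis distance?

Step 1 — centre the observation: (x - mu) = (0, 3, 1).

Step 2 — invert Sigma (cofactor / det for 3×3, or solve directly):
  Sigma^{-1} = [[0.1507, 0.0137, -0.0548],
 [0.0137, 0.274, -0.0959],
 [-0.0548, -0.0959, 0.3836]].

Step 3 — form the quadratic (x - mu)^T · Sigma^{-1} · (x - mu):
  Sigma^{-1} · (x - mu) = (-0.0137, 0.726, 0.0959).
  (x - mu)^T · [Sigma^{-1} · (x - mu)] = (0)·(-0.0137) + (3)·(0.726) + (1)·(0.0959) = 2.274.

Step 4 — take square root: d = √(2.274) ≈ 1.508.

d(x, mu) = √(2.274) ≈ 1.508


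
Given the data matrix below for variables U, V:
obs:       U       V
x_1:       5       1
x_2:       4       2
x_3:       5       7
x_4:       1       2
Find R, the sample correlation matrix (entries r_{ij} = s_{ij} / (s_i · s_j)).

Step 1 — column means:
  mean(U) = (5 + 4 + 5 + 1) / 4 = 15/4 = 3.75
  mean(V) = (1 + 2 + 7 + 2) / 4 = 12/4 = 3

Step 2 — sample variances and covariances s[i,j] = (1/(n-1)) · Σ_k (x_{k,i} - mean_i) · (x_{k,j} - mean_j), with n-1 = 3:
  s[U,U] = ((1.25)·(1.25) + (0.25)·(0.25) + (1.25)·(1.25) + (-2.75)·(-2.75)) / 3 = 10.75/3 = 3.5833
  s[U,V] = ((1.25)·(-2) + (0.25)·(-1) + (1.25)·(4) + (-2.75)·(-1)) / 3 = 5/3 = 1.6667
  s[V,V] = ((-2)·(-2) + (-1)·(-1) + (4)·(4) + (-1)·(-1)) / 3 = 22/3 = 7.3333
  Sample standard deviations s_i = √(s[i,i]):
  s(U) = √(3.5833) = 1.893
  s(V) = √(7.3333) = 2.708

Step 3 — r_{ij} = s_{ij} / (s_i · s_j):
  r[U,U] = 1 (diagonal).
  r[U,V] = 1.6667 / (1.893 · 2.708) = 1.6667 / 5.1262 = 0.3251
  r[V,V] = 1 (diagonal).

R is symmetric with unit diagonal. Assembling:

R = [[1, 0.3251],
 [0.3251, 1]]


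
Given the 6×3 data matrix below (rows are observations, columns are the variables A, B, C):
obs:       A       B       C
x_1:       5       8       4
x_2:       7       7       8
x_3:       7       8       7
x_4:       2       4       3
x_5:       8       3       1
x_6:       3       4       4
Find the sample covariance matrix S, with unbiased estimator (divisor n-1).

Step 1 — column means:
  mean(A) = (5 + 7 + 7 + 2 + 8 + 3) / 6 = 32/6 = 5.3333
  mean(B) = (8 + 7 + 8 + 4 + 3 + 4) / 6 = 34/6 = 5.6667
  mean(C) = (4 + 8 + 7 + 3 + 1 + 4) / 6 = 27/6 = 4.5

Step 2 — sample covariance S[i,j] = (1/(n-1)) · Σ_k (x_{k,i} - mean_i) · (x_{k,j} - mean_j), with n-1 = 5.
  S[A,A] = ((-0.3333)·(-0.3333) + (1.6667)·(1.6667) + (1.6667)·(1.6667) + (-3.3333)·(-3.3333) + (2.6667)·(2.6667) + (-2.3333)·(-2.3333)) / 5 = 29.3333/5 = 5.8667
  S[A,B] = ((-0.3333)·(2.3333) + (1.6667)·(1.3333) + (1.6667)·(2.3333) + (-3.3333)·(-1.6667) + (2.6667)·(-2.6667) + (-2.3333)·(-1.6667)) / 5 = 7.6667/5 = 1.5333
  S[A,C] = ((-0.3333)·(-0.5) + (1.6667)·(3.5) + (1.6667)·(2.5) + (-3.3333)·(-1.5) + (2.6667)·(-3.5) + (-2.3333)·(-0.5)) / 5 = 7/5 = 1.4
  S[B,B] = ((2.3333)·(2.3333) + (1.3333)·(1.3333) + (2.3333)·(2.3333) + (-1.6667)·(-1.6667) + (-2.6667)·(-2.6667) + (-1.6667)·(-1.6667)) / 5 = 25.3333/5 = 5.0667
  S[B,C] = ((2.3333)·(-0.5) + (1.3333)·(3.5) + (2.3333)·(2.5) + (-1.6667)·(-1.5) + (-2.6667)·(-3.5) + (-1.6667)·(-0.5)) / 5 = 22/5 = 4.4
  S[C,C] = ((-0.5)·(-0.5) + (3.5)·(3.5) + (2.5)·(2.5) + (-1.5)·(-1.5) + (-3.5)·(-3.5) + (-0.5)·(-0.5)) / 5 = 33.5/5 = 6.7

S is symmetric (S[j,i] = S[i,j]). Assembling:

S = [[5.8667, 1.5333, 1.4],
 [1.5333, 5.0667, 4.4],
 [1.4, 4.4, 6.7]]


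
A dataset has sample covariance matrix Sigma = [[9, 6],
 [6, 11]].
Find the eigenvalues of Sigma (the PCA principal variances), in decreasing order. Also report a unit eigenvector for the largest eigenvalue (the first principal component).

Step 1 — characteristic polynomial of 2×2 Sigma:
  det(Sigma - λI) = λ² - trace · λ + det = 0.
  trace = 9 + 11 = 20, det = 9·11 - (6)² = 63.
Step 2 — discriminant:
  Δ = trace² - 4·det = 400 - 252 = 148.
Step 3 — eigenvalues:
  λ = (trace ± √Δ)/2 = (20 ± 12.1655)/2,
  λ_1 = 16.0828,  λ_2 = 3.9172.

Step 4 — unit eigenvector for λ_1: solve (Sigma - λ_1 I)v = 0. First row:
  (9 - 16.0828)·v_x + (6)·v_y = 0, i.e. (-7.0828)·v_x + (6)·v_y = 0,
  so v ∝ (b, λ_1 - a) = (6, 7.0828) = u.
  ||u|| = √((6)² + (7.0828)²) = √(86.1655) ≈ 9.2825,
  v_1 = u/||u|| ≈ (0.6464, 0.763) (||v_1|| = 1).

λ_1 = 16.0828,  λ_2 = 3.9172;  v_1 ≈ (0.6464, 0.763)


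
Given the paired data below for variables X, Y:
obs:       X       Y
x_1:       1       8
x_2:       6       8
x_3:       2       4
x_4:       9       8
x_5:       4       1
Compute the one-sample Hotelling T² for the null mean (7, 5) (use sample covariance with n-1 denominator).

Step 1 — sample mean vector:
  mean(X) = (1 + 6 + 2 + 9 + 4) / 5 = 22/5 = 4.4
  mean(Y) = (8 + 8 + 4 + 8 + 1) / 5 = 29/5 = 5.8
  x̄ = (4.4, 5.8),  deviation x̄ - mu_0 = (4.4, 5.8) - (7, 5) = (-2.6, 0.8).

Step 2 — sample covariance matrix, S[i,j] = (1/(n-1)) · Σ_k (x_{k,i} - mean_i) · (x_{k,j} - mean_j), divisor n-1 = 4:
  S[X,X] = ((-3.4)·(-3.4) + (1.6)·(1.6) + (-2.4)·(-2.4) + (4.6)·(4.6) + (-0.4)·(-0.4)) / 4 = 41.2/4 = 10.3
  S[X,Y] = ((-3.4)·(2.2) + (1.6)·(2.2) + (-2.4)·(-1.8) + (4.6)·(2.2) + (-0.4)·(-4.8)) / 4 = 12.4/4 = 3.1
  S[Y,Y] = ((2.2)·(2.2) + (2.2)·(2.2) + (-1.8)·(-1.8) + (2.2)·(2.2) + (-4.8)·(-4.8)) / 4 = 40.8/4 = 10.2
  S = [[10.3, 3.1],
 [3.1, 10.2]].

Step 3 — invert S. det(S) = 10.3·10.2 - (3.1)² = 95.45.
  S^{-1} = (1/det) · [[d, -b], [-b, a]] = [[0.1069, -0.0325],
 [-0.0325, 0.1079]].

Step 4 — quadratic form (x̄ - mu_0)^T · S^{-1} · (x̄ - mu_0):
  S^{-1} · (x̄ - mu_0) = (-0.3038, 0.1708),
  (x̄ - mu_0)^T · [...] = (-2.6)·(-0.3038) + (0.8)·(0.1708) = 0.9266.

Step 5 — scale by n: T² = 5 · 0.9266 = 4.6328.

T² ≈ 4.6328


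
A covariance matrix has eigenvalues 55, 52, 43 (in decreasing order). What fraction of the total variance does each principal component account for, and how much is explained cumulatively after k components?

Step 1 — total variance = trace(Sigma) = Σ λ_i = 55 + 52 + 43 = 150.

Step 2 — fraction explained by component i = λ_i / Σ λ:
  PC1: 55/150 = 0.3667
  PC2: 52/150 = 0.3467
  PC3: 43/150 = 0.2867

Step 3 — cumulative fraction after k components = (λ_1 + ... + λ_k) / Σ λ:
  k = 1: 55/150 = 0.3667
  k = 2: (55 + 52)/150 = 107/150 = 0.7133
  k = 3: (55 + 52 + 43)/150 = 150/150 = 1

Summary (fraction, with percent):

explained: PC1 0.3667 (36.67%), PC2 0.3467 (34.67%), PC3 0.2867 (28.67%);  cumulative: 0.3667, 0.7133, 1


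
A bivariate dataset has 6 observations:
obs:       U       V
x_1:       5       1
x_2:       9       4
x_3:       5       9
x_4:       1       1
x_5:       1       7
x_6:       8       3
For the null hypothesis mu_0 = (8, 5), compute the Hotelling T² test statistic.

Step 1 — sample mean vector:
  mean(U) = (5 + 9 + 5 + 1 + 1 + 8) / 6 = 29/6 = 4.8333
  mean(V) = (1 + 4 + 9 + 1 + 7 + 3) / 6 = 25/6 = 4.1667
  x̄ = (4.8333, 4.1667),  deviation x̄ - mu_0 = (4.8333, 4.1667) - (8, 5) = (-3.1667, -0.8333).

Step 2 — sample covariance matrix, S[i,j] = (1/(n-1)) · Σ_k (x_{k,i} - mean_i) · (x_{k,j} - mean_j), divisor n-1 = 5:
  S[U,U] = ((0.1667)·(0.1667) + (4.1667)·(4.1667) + (0.1667)·(0.1667) + (-3.8333)·(-3.8333) + (-3.8333)·(-3.8333) + (3.1667)·(3.1667)) / 5 = 56.8333/5 = 11.3667
  S[U,V] = ((0.1667)·(-3.1667) + (4.1667)·(-0.1667) + (0.1667)·(4.8333) + (-3.8333)·(-3.1667) + (-3.8333)·(2.8333) + (3.1667)·(-1.1667)) / 5 = -2.8333/5 = -0.5667
  S[V,V] = ((-3.1667)·(-3.1667) + (-0.1667)·(-0.1667) + (4.8333)·(4.8333) + (-3.1667)·(-3.1667) + (2.8333)·(2.8333) + (-1.1667)·(-1.1667)) / 5 = 52.8333/5 = 10.5667
  S = [[11.3667, -0.5667],
 [-0.5667, 10.5667]].

Step 3 — invert S. det(S) = 11.3667·10.5667 - (-0.5667)² = 119.7867.
  S^{-1} = (1/det) · [[d, -b], [-b, a]] = [[0.0882, 0.0047],
 [0.0047, 0.0949]].

Step 4 — quadratic form (x̄ - mu_0)^T · S^{-1} · (x̄ - mu_0):
  S^{-1} · (x̄ - mu_0) = (-0.2833, -0.0941),
  (x̄ - mu_0)^T · [...] = (-3.1667)·(-0.2833) + (-0.8333)·(-0.0941) = 0.9754.

Step 5 — scale by n: T² = 6 · 0.9754 = 5.8526.

T² ≈ 5.8526


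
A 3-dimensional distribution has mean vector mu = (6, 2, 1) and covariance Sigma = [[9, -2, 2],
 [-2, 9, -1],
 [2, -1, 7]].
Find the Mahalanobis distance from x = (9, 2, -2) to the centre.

Step 1 — centre the observation: (x - mu) = (3, 0, -3).

Step 2 — invert Sigma (cofactor / det for 3×3, or solve directly):
  Sigma^{-1} = [[0.1235, 0.0239, -0.0319],
 [0.0239, 0.1175, 0.01],
 [-0.0319, 0.01, 0.1534]].

Step 3 — form the quadratic (x - mu)^T · Sigma^{-1} · (x - mu):
  Sigma^{-1} · (x - mu) = (0.4661, 0.0418, -0.5558).
  (x - mu)^T · [Sigma^{-1} · (x - mu)] = (3)·(0.4661) + (0)·(0.0418) + (-3)·(-0.5558) = 3.0657.

Step 4 — take square root: d = √(3.0657) ≈ 1.7509.

d(x, mu) = √(3.0657) ≈ 1.7509


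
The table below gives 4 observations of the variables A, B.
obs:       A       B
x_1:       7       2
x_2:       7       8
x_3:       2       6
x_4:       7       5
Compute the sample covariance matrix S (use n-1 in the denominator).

Step 1 — column means:
  mean(A) = (7 + 7 + 2 + 7) / 4 = 23/4 = 5.75
  mean(B) = (2 + 8 + 6 + 5) / 4 = 21/4 = 5.25

Step 2 — sample covariance S[i,j] = (1/(n-1)) · Σ_k (x_{k,i} - mean_i) · (x_{k,j} - mean_j), with n-1 = 3.
  S[A,A] = ((1.25)·(1.25) + (1.25)·(1.25) + (-3.75)·(-3.75) + (1.25)·(1.25)) / 3 = 18.75/3 = 6.25
  S[A,B] = ((1.25)·(-3.25) + (1.25)·(2.75) + (-3.75)·(0.75) + (1.25)·(-0.25)) / 3 = -3.75/3 = -1.25
  S[B,B] = ((-3.25)·(-3.25) + (2.75)·(2.75) + (0.75)·(0.75) + (-0.25)·(-0.25)) / 3 = 18.75/3 = 6.25

S is symmetric (S[j,i] = S[i,j]). Assembling:

S = [[6.25, -1.25],
 [-1.25, 6.25]]


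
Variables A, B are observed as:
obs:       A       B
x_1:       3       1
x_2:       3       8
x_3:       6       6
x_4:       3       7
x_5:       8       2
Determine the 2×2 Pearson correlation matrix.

Step 1 — column means:
  mean(A) = (3 + 3 + 6 + 3 + 8) / 5 = 23/5 = 4.6
  mean(B) = (1 + 8 + 6 + 7 + 2) / 5 = 24/5 = 4.8

Step 2 — sample variances and covariances s[i,j] = (1/(n-1)) · Σ_k (x_{k,i} - mean_i) · (x_{k,j} - mean_j), with n-1 = 4:
  s[A,A] = ((-1.6)·(-1.6) + (-1.6)·(-1.6) + (1.4)·(1.4) + (-1.6)·(-1.6) + (3.4)·(3.4)) / 4 = 21.2/4 = 5.3
  s[A,B] = ((-1.6)·(-3.8) + (-1.6)·(3.2) + (1.4)·(1.2) + (-1.6)·(2.2) + (3.4)·(-2.8)) / 4 = -10.4/4 = -2.6
  s[B,B] = ((-3.8)·(-3.8) + (3.2)·(3.2) + (1.2)·(1.2) + (2.2)·(2.2) + (-2.8)·(-2.8)) / 4 = 38.8/4 = 9.7
  Sample standard deviations s_i = √(s[i,i]):
  s(A) = √(5.3) = 2.3022
  s(B) = √(9.7) = 3.1145

Step 3 — r_{ij} = s_{ij} / (s_i · s_j):
  r[A,A] = 1 (diagonal).
  r[A,B] = -2.6 / (2.3022 · 3.1145) = -2.6 / 7.1701 = -0.3626
  r[B,B] = 1 (diagonal).

R is symmetric with unit diagonal. Assembling:

R = [[1, -0.3626],
 [-0.3626, 1]]


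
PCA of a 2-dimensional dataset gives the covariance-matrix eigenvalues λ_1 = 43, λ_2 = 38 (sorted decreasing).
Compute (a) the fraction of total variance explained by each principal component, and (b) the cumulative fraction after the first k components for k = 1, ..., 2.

Step 1 — total variance = trace(Sigma) = Σ λ_i = 43 + 38 = 81.

Step 2 — fraction explained by component i = λ_i / Σ λ:
  PC1: 43/81 = 0.5309
  PC2: 38/81 = 0.4691

Step 3 — cumulative fraction after k components = (λ_1 + ... + λ_k) / Σ λ:
  k = 1: 43/81 = 0.5309
  k = 2: (43 + 38)/81 = 81/81 = 1

Summary (fraction, with percent):

explained: PC1 0.5309 (53.09%), PC2 0.4691 (46.91%);  cumulative: 0.5309, 1


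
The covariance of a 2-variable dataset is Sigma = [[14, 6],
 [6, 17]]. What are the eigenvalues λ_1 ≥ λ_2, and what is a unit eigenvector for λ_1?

Step 1 — characteristic polynomial of 2×2 Sigma:
  det(Sigma - λI) = λ² - trace · λ + det = 0.
  trace = 14 + 17 = 31, det = 14·17 - (6)² = 202.
Step 2 — discriminant:
  Δ = trace² - 4·det = 961 - 808 = 153.
Step 3 — eigenvalues:
  λ = (trace ± √Δ)/2 = (31 ± 12.3693)/2,
  λ_1 = 21.6847,  λ_2 = 9.3153.

Step 4 — unit eigenvector for λ_1: solve (Sigma - λ_1 I)v = 0. First row:
  (14 - 21.6847)·v_x + (6)·v_y = 0, i.e. (-7.6847)·v_x + (6)·v_y = 0,
  so v ∝ (b, λ_1 - a) = (6, 7.6847) = u.
  ||u|| = √((6)² + (7.6847)²) = √(95.054) ≈ 9.7496,
  v_1 = u/||u|| ≈ (0.6154, 0.7882) (||v_1|| = 1).

λ_1 = 21.6847,  λ_2 = 9.3153;  v_1 ≈ (0.6154, 0.7882)


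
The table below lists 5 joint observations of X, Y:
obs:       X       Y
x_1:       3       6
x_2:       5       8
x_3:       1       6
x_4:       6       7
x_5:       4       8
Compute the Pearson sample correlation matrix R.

Step 1 — column means:
  mean(X) = (3 + 5 + 1 + 6 + 4) / 5 = 19/5 = 3.8
  mean(Y) = (6 + 8 + 6 + 7 + 8) / 5 = 35/5 = 7

Step 2 — sample variances and covariances s[i,j] = (1/(n-1)) · Σ_k (x_{k,i} - mean_i) · (x_{k,j} - mean_j), with n-1 = 4:
  s[X,X] = ((-0.8)·(-0.8) + (1.2)·(1.2) + (-2.8)·(-2.8) + (2.2)·(2.2) + (0.2)·(0.2)) / 4 = 14.8/4 = 3.7
  s[X,Y] = ((-0.8)·(-1) + (1.2)·(1) + (-2.8)·(-1) + (2.2)·(0) + (0.2)·(1)) / 4 = 5/4 = 1.25
  s[Y,Y] = ((-1)·(-1) + (1)·(1) + (-1)·(-1) + (0)·(0) + (1)·(1)) / 4 = 4/4 = 1
  Sample standard deviations s_i = √(s[i,i]):
  s(X) = √(3.7) = 1.9235
  s(Y) = √(1) = 1

Step 3 — r_{ij} = s_{ij} / (s_i · s_j):
  r[X,X] = 1 (diagonal).
  r[X,Y] = 1.25 / (1.9235 · 1) = 1.25 / 1.9235 = 0.6498
  r[Y,Y] = 1 (diagonal).

R is symmetric with unit diagonal. Assembling:

R = [[1, 0.6498],
 [0.6498, 1]]


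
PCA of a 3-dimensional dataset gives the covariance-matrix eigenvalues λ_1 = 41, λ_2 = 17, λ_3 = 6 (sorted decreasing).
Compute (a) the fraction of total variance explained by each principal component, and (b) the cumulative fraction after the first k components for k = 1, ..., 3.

Step 1 — total variance = trace(Sigma) = Σ λ_i = 41 + 17 + 6 = 64.

Step 2 — fraction explained by component i = λ_i / Σ λ:
  PC1: 41/64 = 0.6406
  PC2: 17/64 = 0.2656
  PC3: 6/64 = 0.0938

Step 3 — cumulative fraction after k components = (λ_1 + ... + λ_k) / Σ λ:
  k = 1: 41/64 = 0.6406
  k = 2: (41 + 17)/64 = 58/64 = 0.9062
  k = 3: (41 + 17 + 6)/64 = 64/64 = 1

Summary (fraction, with percent):

explained: PC1 0.6406 (64.06%), PC2 0.2656 (26.56%), PC3 0.0938 (9.38%);  cumulative: 0.6406, 0.9062, 1


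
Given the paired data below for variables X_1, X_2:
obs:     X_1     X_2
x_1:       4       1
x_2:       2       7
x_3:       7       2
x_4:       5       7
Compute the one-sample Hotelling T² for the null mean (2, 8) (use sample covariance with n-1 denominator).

Step 1 — sample mean vector:
  mean(X_1) = (4 + 2 + 7 + 5) / 4 = 18/4 = 4.5
  mean(X_2) = (1 + 7 + 2 + 7) / 4 = 17/4 = 4.25
  x̄ = (4.5, 4.25),  deviation x̄ - mu_0 = (4.5, 4.25) - (2, 8) = (2.5, -3.75).

Step 2 — sample covariance matrix, S[i,j] = (1/(n-1)) · Σ_k (x_{k,i} - mean_i) · (x_{k,j} - mean_j), divisor n-1 = 3:
  S[X_1,X_1] = ((-0.5)·(-0.5) + (-2.5)·(-2.5) + (2.5)·(2.5) + (0.5)·(0.5)) / 3 = 13/3 = 4.3333
  S[X_1,X_2] = ((-0.5)·(-3.25) + (-2.5)·(2.75) + (2.5)·(-2.25) + (0.5)·(2.75)) / 3 = -9.5/3 = -3.1667
  S[X_2,X_2] = ((-3.25)·(-3.25) + (2.75)·(2.75) + (-2.25)·(-2.25) + (2.75)·(2.75)) / 3 = 30.75/3 = 10.25
  S = [[4.3333, -3.1667],
 [-3.1667, 10.25]].

Step 3 — invert S. det(S) = 4.3333·10.25 - (-3.1667)² = 34.3889.
  S^{-1} = (1/det) · [[d, -b], [-b, a]] = [[0.2981, 0.0921],
 [0.0921, 0.126]].

Step 4 — quadratic form (x̄ - mu_0)^T · S^{-1} · (x̄ - mu_0):
  S^{-1} · (x̄ - mu_0) = (0.3998, -0.2423),
  (x̄ - mu_0)^T · [...] = (2.5)·(0.3998) + (-3.75)·(-0.2423) = 1.9083.

Step 5 — scale by n: T² = 4 · 1.9083 = 7.6333.

T² ≈ 7.6333


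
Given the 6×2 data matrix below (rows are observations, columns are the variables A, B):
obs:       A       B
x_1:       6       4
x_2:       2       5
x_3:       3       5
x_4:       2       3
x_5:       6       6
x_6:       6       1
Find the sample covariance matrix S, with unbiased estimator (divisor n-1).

Step 1 — column means:
  mean(A) = (6 + 2 + 3 + 2 + 6 + 6) / 6 = 25/6 = 4.1667
  mean(B) = (4 + 5 + 5 + 3 + 6 + 1) / 6 = 24/6 = 4

Step 2 — sample covariance S[i,j] = (1/(n-1)) · Σ_k (x_{k,i} - mean_i) · (x_{k,j} - mean_j), with n-1 = 5.
  S[A,A] = ((1.8333)·(1.8333) + (-2.1667)·(-2.1667) + (-1.1667)·(-1.1667) + (-2.1667)·(-2.1667) + (1.8333)·(1.8333) + (1.8333)·(1.8333)) / 5 = 20.8333/5 = 4.1667
  S[A,B] = ((1.8333)·(0) + (-2.1667)·(1) + (-1.1667)·(1) + (-2.1667)·(-1) + (1.8333)·(2) + (1.8333)·(-3)) / 5 = -3/5 = -0.6
  S[B,B] = ((0)·(0) + (1)·(1) + (1)·(1) + (-1)·(-1) + (2)·(2) + (-3)·(-3)) / 5 = 16/5 = 3.2

S is symmetric (S[j,i] = S[i,j]). Assembling:

S = [[4.1667, -0.6],
 [-0.6, 3.2]]


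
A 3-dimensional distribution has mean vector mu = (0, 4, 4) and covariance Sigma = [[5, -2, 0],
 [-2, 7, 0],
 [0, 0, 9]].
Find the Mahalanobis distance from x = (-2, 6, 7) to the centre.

Step 1 — centre the observation: (x - mu) = (-2, 2, 3).

Step 2 — invert Sigma (cofactor / det for 3×3, or solve directly):
  Sigma^{-1} = [[0.2258, 0.0645, 0],
 [0.0645, 0.1613, 0],
 [0, 0, 0.1111]].

Step 3 — form the quadratic (x - mu)^T · Sigma^{-1} · (x - mu):
  Sigma^{-1} · (x - mu) = (-0.3226, 0.1935, 0.3333).
  (x - mu)^T · [Sigma^{-1} · (x - mu)] = (-2)·(-0.3226) + (2)·(0.1935) + (3)·(0.3333) = 2.0323.

Step 4 — take square root: d = √(2.0323) ≈ 1.4256.

d(x, mu) = √(2.0323) ≈ 1.4256


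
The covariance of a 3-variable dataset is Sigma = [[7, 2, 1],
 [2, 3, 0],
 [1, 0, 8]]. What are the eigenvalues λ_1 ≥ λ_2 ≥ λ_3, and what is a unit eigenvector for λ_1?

Step 1 — characteristic polynomial p(λ) = det(λI - Sigma) = λ³ - tr·λ² + c_1·λ - det, where tr = trace, c_1 = sum of the principal 2×2 minors, det = det(Sigma):
  tr = 7 + 3 + 8 = 18,
  c_1 = (7·3 - (2)²) + (7·8 - (1)²) + (3·8 - (0)²) = 17 + 55 + 24 = 96,
  det = 7·(3·8 - (0)²) - (2)·((2)·8 - (0)·(1)) + (1)·((2)·(0) - 3·(1)) = 7·(24) - (2)·(16) + (1)·(-3) = 133.
  So p(λ) = λ³ - 18λ² + 96λ - 133.
Step 2 — look for an integer root (rational root theorem: any rational root is an integer divisor of 133). Testing λ = 7:
  p(7) = 343 - 882 + 672 - 133 = 0  ✓
  Dividing out (λ - 7): p(λ) = (λ - 7)(λ² - 11λ + 19).
Step 3 — remaining eigenvalues from the quadratic λ² - 11λ + 19 = 0:
  Δ = 11² - 4·19 = 121 - 76 = 45,  λ = (11 ± √45)/2 = (11 ± 6.7082)/2 ≈ 8.8541 or 2.1459.
  Sorted: λ_1 = 8.8541,  λ_2 = 7,  λ_3 = 2.1459  (check: sum = 18 = tr ✓).

Step 4 — unit eigenvector for λ_1 ≈ 8.8541: v spans the null space of (Sigma - λ_1 I), whose rows are
  r_1 = (-1.8541, 2, 1),  r_2 = (2, -5.8541, 0),  r_3 = (1, 0, -0.8541).
  v is orthogonal to every row, so take v ∝ r_1 × r_2 = ((2)·(0) - (1)·(-5.8541), (1)·(2) - (-1.8541)·(0), (-1.8541)·(-5.8541) - (2)·(2)) ≈ (5.8541, 2, 6.8541).
  Let u = (5.8541, 2, 6.8541).
  ||u|| = √((5.8541)² + (2)² + (6.8541)²) = √(85.2492) ≈ 9.2331,  v_1 = u/||u|| ≈ (0.634, 0.2166, 0.7423) (||v_1|| = 1).

λ_1 = 8.8541,  λ_2 = 7,  λ_3 = 2.1459;  v_1 ≈ (0.634, 0.2166, 0.7423)


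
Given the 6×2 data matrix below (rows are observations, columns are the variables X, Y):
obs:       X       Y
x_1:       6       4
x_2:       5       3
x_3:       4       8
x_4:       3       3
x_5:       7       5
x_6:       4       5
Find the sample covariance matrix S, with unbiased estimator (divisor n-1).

Step 1 — column means:
  mean(X) = (6 + 5 + 4 + 3 + 7 + 4) / 6 = 29/6 = 4.8333
  mean(Y) = (4 + 3 + 8 + 3 + 5 + 5) / 6 = 28/6 = 4.6667

Step 2 — sample covariance S[i,j] = (1/(n-1)) · Σ_k (x_{k,i} - mean_i) · (x_{k,j} - mean_j), with n-1 = 5.
  S[X,X] = ((1.1667)·(1.1667) + (0.1667)·(0.1667) + (-0.8333)·(-0.8333) + (-1.8333)·(-1.8333) + (2.1667)·(2.1667) + (-0.8333)·(-0.8333)) / 5 = 10.8333/5 = 2.1667
  S[X,Y] = ((1.1667)·(-0.6667) + (0.1667)·(-1.6667) + (-0.8333)·(3.3333) + (-1.8333)·(-1.6667) + (2.1667)·(0.3333) + (-0.8333)·(0.3333)) / 5 = -0.3333/5 = -0.0667
  S[Y,Y] = ((-0.6667)·(-0.6667) + (-1.6667)·(-1.6667) + (3.3333)·(3.3333) + (-1.6667)·(-1.6667) + (0.3333)·(0.3333) + (0.3333)·(0.3333)) / 5 = 17.3333/5 = 3.4667

S is symmetric (S[j,i] = S[i,j]). Assembling:

S = [[2.1667, -0.0667],
 [-0.0667, 3.4667]]


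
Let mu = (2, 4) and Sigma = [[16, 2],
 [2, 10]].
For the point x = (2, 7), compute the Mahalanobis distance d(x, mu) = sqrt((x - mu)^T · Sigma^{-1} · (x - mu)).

Step 1 — centre the observation: (x - mu) = (0, 3).

Step 2 — invert Sigma. det(Sigma) = 16·10 - (2)² = 156.
  Sigma^{-1} = (1/det) · [[d, -b], [-b, a]] = [[0.0641, -0.0128],
 [-0.0128, 0.1026]].

Step 3 — form the quadratic (x - mu)^T · Sigma^{-1} · (x - mu):
  Sigma^{-1} · (x - mu) = (-0.0385, 0.3077).
  (x - mu)^T · [Sigma^{-1} · (x - mu)] = (0)·(-0.0385) + (3)·(0.3077) = 0.9231.

Step 4 — take square root: d = √(0.9231) ≈ 0.9608.

d(x, mu) = √(0.9231) ≈ 0.9608


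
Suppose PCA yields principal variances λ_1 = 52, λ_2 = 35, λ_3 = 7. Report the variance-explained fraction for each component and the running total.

Step 1 — total variance = trace(Sigma) = Σ λ_i = 52 + 35 + 7 = 94.

Step 2 — fraction explained by component i = λ_i / Σ λ:
  PC1: 52/94 = 0.5532
  PC2: 35/94 = 0.3723
  PC3: 7/94 = 0.0745

Step 3 — cumulative fraction after k components = (λ_1 + ... + λ_k) / Σ λ:
  k = 1: 52/94 = 0.5532
  k = 2: (52 + 35)/94 = 87/94 = 0.9255
  k = 3: (52 + 35 + 7)/94 = 94/94 = 1

Summary (fraction, with percent):

explained: PC1 0.5532 (55.32%), PC2 0.3723 (37.23%), PC3 0.0745 (7.45%);  cumulative: 0.5532, 0.9255, 1


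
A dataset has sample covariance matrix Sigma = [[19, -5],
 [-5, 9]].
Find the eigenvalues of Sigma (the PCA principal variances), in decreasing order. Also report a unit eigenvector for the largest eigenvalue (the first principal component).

Step 1 — characteristic polynomial of 2×2 Sigma:
  det(Sigma - λI) = λ² - trace · λ + det = 0.
  trace = 19 + 9 = 28, det = 19·9 - (-5)² = 146.
Step 2 — discriminant:
  Δ = trace² - 4·det = 784 - 584 = 200.
Step 3 — eigenvalues:
  λ = (trace ± √Δ)/2 = (28 ± 14.1421)/2,
  λ_1 = 21.0711,  λ_2 = 6.9289.

Step 4 — unit eigenvector for λ_1: solve (Sigma - λ_1 I)v = 0. First row:
  (19 - 21.0711)·v_x + (-5)·v_y = 0, i.e. (-2.0711)·v_x + (-5)·v_y = 0,
  so v ∝ (b, λ_1 - a) = (-5, 2.0711); multiply by -1 so the first entry is positive: u = (5, -2.0711).
  ||u|| = √((5)² + (-2.0711)²) = √(29.2893) ≈ 5.412,
  v_1 = u/||u|| ≈ (0.9239, -0.3827) (||v_1|| = 1).

λ_1 = 21.0711,  λ_2 = 6.9289;  v_1 ≈ (0.9239, -0.3827)


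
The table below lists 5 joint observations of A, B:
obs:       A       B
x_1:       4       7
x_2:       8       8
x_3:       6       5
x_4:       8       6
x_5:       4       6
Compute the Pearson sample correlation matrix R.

Step 1 — column means:
  mean(A) = (4 + 8 + 6 + 8 + 4) / 5 = 30/5 = 6
  mean(B) = (7 + 8 + 5 + 6 + 6) / 5 = 32/5 = 6.4

Step 2 — sample variances and covariances s[i,j] = (1/(n-1)) · Σ_k (x_{k,i} - mean_i) · (x_{k,j} - mean_j), with n-1 = 4:
  s[A,A] = ((-2)·(-2) + (2)·(2) + (0)·(0) + (2)·(2) + (-2)·(-2)) / 4 = 16/4 = 4
  s[A,B] = ((-2)·(0.6) + (2)·(1.6) + (0)·(-1.4) + (2)·(-0.4) + (-2)·(-0.4)) / 4 = 2/4 = 0.5
  s[B,B] = ((0.6)·(0.6) + (1.6)·(1.6) + (-1.4)·(-1.4) + (-0.4)·(-0.4) + (-0.4)·(-0.4)) / 4 = 5.2/4 = 1.3
  Sample standard deviations s_i = √(s[i,i]):
  s(A) = √(4) = 2
  s(B) = √(1.3) = 1.1402

Step 3 — r_{ij} = s_{ij} / (s_i · s_j):
  r[A,A] = 1 (diagonal).
  r[A,B] = 0.5 / (2 · 1.1402) = 0.5 / 2.2804 = 0.2193
  r[B,B] = 1 (diagonal).

R is symmetric with unit diagonal. Assembling:

R = [[1, 0.2193],
 [0.2193, 1]]


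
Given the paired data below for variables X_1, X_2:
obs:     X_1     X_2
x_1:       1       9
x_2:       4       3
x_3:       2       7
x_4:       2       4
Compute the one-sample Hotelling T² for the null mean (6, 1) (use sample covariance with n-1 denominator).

Step 1 — sample mean vector:
  mean(X_1) = (1 + 4 + 2 + 2) / 4 = 9/4 = 2.25
  mean(X_2) = (9 + 3 + 7 + 4) / 4 = 23/4 = 5.75
  x̄ = (2.25, 5.75),  deviation x̄ - mu_0 = (2.25, 5.75) - (6, 1) = (-3.75, 4.75).

Step 2 — sample covariance matrix, S[i,j] = (1/(n-1)) · Σ_k (x_{k,i} - mean_i) · (x_{k,j} - mean_j), divisor n-1 = 3:
  S[X_1,X_1] = ((-1.25)·(-1.25) + (1.75)·(1.75) + (-0.25)·(-0.25) + (-0.25)·(-0.25)) / 3 = 4.75/3 = 1.5833
  S[X_1,X_2] = ((-1.25)·(3.25) + (1.75)·(-2.75) + (-0.25)·(1.25) + (-0.25)·(-1.75)) / 3 = -8.75/3 = -2.9167
  S[X_2,X_2] = ((3.25)·(3.25) + (-2.75)·(-2.75) + (1.25)·(1.25) + (-1.75)·(-1.75)) / 3 = 22.75/3 = 7.5833
  S = [[1.5833, -2.9167],
 [-2.9167, 7.5833]].

Step 3 — invert S. det(S) = 1.5833·7.5833 - (-2.9167)² = 3.5.
  S^{-1} = (1/det) · [[d, -b], [-b, a]] = [[2.1667, 0.8333],
 [0.8333, 0.4524]].

Step 4 — quadratic form (x̄ - mu_0)^T · S^{-1} · (x̄ - mu_0):
  S^{-1} · (x̄ - mu_0) = (-4.1667, -0.9762),
  (x̄ - mu_0)^T · [...] = (-3.75)·(-4.1667) + (4.75)·(-0.9762) = 10.9881.

Step 5 — scale by n: T² = 4 · 10.9881 = 43.9524.

T² ≈ 43.9524


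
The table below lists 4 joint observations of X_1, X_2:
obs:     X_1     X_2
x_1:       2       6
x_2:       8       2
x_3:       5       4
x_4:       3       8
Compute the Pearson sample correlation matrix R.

Step 1 — column means:
  mean(X_1) = (2 + 8 + 5 + 3) / 4 = 18/4 = 4.5
  mean(X_2) = (6 + 2 + 4 + 8) / 4 = 20/4 = 5

Step 2 — sample variances and covariances s[i,j] = (1/(n-1)) · Σ_k (x_{k,i} - mean_i) · (x_{k,j} - mean_j), with n-1 = 3:
  s[X_1,X_1] = ((-2.5)·(-2.5) + (3.5)·(3.5) + (0.5)·(0.5) + (-1.5)·(-1.5)) / 3 = 21/3 = 7
  s[X_1,X_2] = ((-2.5)·(1) + (3.5)·(-3) + (0.5)·(-1) + (-1.5)·(3)) / 3 = -18/3 = -6
  s[X_2,X_2] = ((1)·(1) + (-3)·(-3) + (-1)·(-1) + (3)·(3)) / 3 = 20/3 = 6.6667
  Sample standard deviations s_i = √(s[i,i]):
  s(X_1) = √(7) = 2.6458
  s(X_2) = √(6.6667) = 2.582

Step 3 — r_{ij} = s_{ij} / (s_i · s_j):
  r[X_1,X_1] = 1 (diagonal).
  r[X_1,X_2] = -6 / (2.6458 · 2.582) = -6 / 6.8313 = -0.8783
  r[X_2,X_2] = 1 (diagonal).

R is symmetric with unit diagonal. Assembling:

R = [[1, -0.8783],
 [-0.8783, 1]]


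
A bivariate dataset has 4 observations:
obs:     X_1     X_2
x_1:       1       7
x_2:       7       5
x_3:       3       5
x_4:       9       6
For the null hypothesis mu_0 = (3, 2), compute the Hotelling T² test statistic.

Step 1 — sample mean vector:
  mean(X_1) = (1 + 7 + 3 + 9) / 4 = 20/4 = 5
  mean(X_2) = (7 + 5 + 5 + 6) / 4 = 23/4 = 5.75
  x̄ = (5, 5.75),  deviation x̄ - mu_0 = (5, 5.75) - (3, 2) = (2, 3.75).

Step 2 — sample covariance matrix, S[i,j] = (1/(n-1)) · Σ_k (x_{k,i} - mean_i) · (x_{k,j} - mean_j), divisor n-1 = 3:
  S[X_1,X_1] = ((-4)·(-4) + (2)·(2) + (-2)·(-2) + (4)·(4)) / 3 = 40/3 = 13.3333
  S[X_1,X_2] = ((-4)·(1.25) + (2)·(-0.75) + (-2)·(-0.75) + (4)·(0.25)) / 3 = -4/3 = -1.3333
  S[X_2,X_2] = ((1.25)·(1.25) + (-0.75)·(-0.75) + (-0.75)·(-0.75) + (0.25)·(0.25)) / 3 = 2.75/3 = 0.9167
  S = [[13.3333, -1.3333],
 [-1.3333, 0.9167]].

Step 3 — invert S. det(S) = 13.3333·0.9167 - (-1.3333)² = 10.4444.
  S^{-1} = (1/det) · [[d, -b], [-b, a]] = [[0.0878, 0.1277],
 [0.1277, 1.2766]].

Step 4 — quadratic form (x̄ - mu_0)^T · S^{-1} · (x̄ - mu_0):
  S^{-1} · (x̄ - mu_0) = (0.6543, 5.0426),
  (x̄ - mu_0)^T · [...] = (2)·(0.6543) + (3.75)·(5.0426) = 20.2181.

Step 5 — scale by n: T² = 4 · 20.2181 = 80.8723.

T² ≈ 80.8723


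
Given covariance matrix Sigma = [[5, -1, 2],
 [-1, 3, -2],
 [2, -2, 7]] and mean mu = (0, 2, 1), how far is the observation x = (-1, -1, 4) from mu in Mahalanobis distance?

Step 1 — centre the observation: (x - mu) = (-1, -3, 3).

Step 2 — invert Sigma (cofactor / det for 3×3, or solve directly):
  Sigma^{-1} = [[0.2297, 0.0405, -0.0541],
 [0.0405, 0.4189, 0.1081],
 [-0.0541, 0.1081, 0.1892]].

Step 3 — form the quadratic (x - mu)^T · Sigma^{-1} · (x - mu):
  Sigma^{-1} · (x - mu) = (-0.5135, -0.973, 0.2973).
  (x - mu)^T · [Sigma^{-1} · (x - mu)] = (-1)·(-0.5135) + (-3)·(-0.973) + (3)·(0.2973) = 4.3243.

Step 4 — take square root: d = √(4.3243) ≈ 2.0795.

d(x, mu) = √(4.3243) ≈ 2.0795


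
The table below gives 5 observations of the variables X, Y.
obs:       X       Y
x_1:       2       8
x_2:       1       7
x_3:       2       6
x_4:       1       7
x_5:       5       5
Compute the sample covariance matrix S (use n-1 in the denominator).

Step 1 — column means:
  mean(X) = (2 + 1 + 2 + 1 + 5) / 5 = 11/5 = 2.2
  mean(Y) = (8 + 7 + 6 + 7 + 5) / 5 = 33/5 = 6.6

Step 2 — sample covariance S[i,j] = (1/(n-1)) · Σ_k (x_{k,i} - mean_i) · (x_{k,j} - mean_j), with n-1 = 4.
  S[X,X] = ((-0.2)·(-0.2) + (-1.2)·(-1.2) + (-0.2)·(-0.2) + (-1.2)·(-1.2) + (2.8)·(2.8)) / 4 = 10.8/4 = 2.7
  S[X,Y] = ((-0.2)·(1.4) + (-1.2)·(0.4) + (-0.2)·(-0.6) + (-1.2)·(0.4) + (2.8)·(-1.6)) / 4 = -5.6/4 = -1.4
  S[Y,Y] = ((1.4)·(1.4) + (0.4)·(0.4) + (-0.6)·(-0.6) + (0.4)·(0.4) + (-1.6)·(-1.6)) / 4 = 5.2/4 = 1.3

S is symmetric (S[j,i] = S[i,j]). Assembling:

S = [[2.7, -1.4],
 [-1.4, 1.3]]


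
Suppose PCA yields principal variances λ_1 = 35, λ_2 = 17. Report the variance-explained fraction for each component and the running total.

Step 1 — total variance = trace(Sigma) = Σ λ_i = 35 + 17 = 52.

Step 2 — fraction explained by component i = λ_i / Σ λ:
  PC1: 35/52 = 0.6731
  PC2: 17/52 = 0.3269

Step 3 — cumulative fraction after k components = (λ_1 + ... + λ_k) / Σ λ:
  k = 1: 35/52 = 0.6731
  k = 2: (35 + 17)/52 = 52/52 = 1

Summary (fraction, with percent):

explained: PC1 0.6731 (67.31%), PC2 0.3269 (32.69%);  cumulative: 0.6731, 1


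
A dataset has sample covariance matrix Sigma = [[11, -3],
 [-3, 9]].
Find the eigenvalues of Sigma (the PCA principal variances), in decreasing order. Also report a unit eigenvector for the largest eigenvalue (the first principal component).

Step 1 — characteristic polynomial of 2×2 Sigma:
  det(Sigma - λI) = λ² - trace · λ + det = 0.
  trace = 11 + 9 = 20, det = 11·9 - (-3)² = 90.
Step 2 — discriminant:
  Δ = trace² - 4·det = 400 - 360 = 40.
Step 3 — eigenvalues:
  λ = (trace ± √Δ)/2 = (20 ± 6.3246)/2,
  λ_1 = 13.1623,  λ_2 = 6.8377.

Step 4 — unit eigenvector for λ_1: solve (Sigma - λ_1 I)v = 0. First row:
  (11 - 13.1623)·v_x + (-3)·v_y = 0, i.e. (-2.1623)·v_x + (-3)·v_y = 0,
  so v ∝ (b, λ_1 - a) = (-3, 2.1623); multiply by -1 so the first entry is positive: u = (3, -2.1623).
  ||u|| = √((3)² + (-2.1623)²) = √(13.6754) ≈ 3.698,
  v_1 = u/||u|| ≈ (0.8112, -0.5847) (||v_1|| = 1).

λ_1 = 13.1623,  λ_2 = 6.8377;  v_1 ≈ (0.8112, -0.5847)


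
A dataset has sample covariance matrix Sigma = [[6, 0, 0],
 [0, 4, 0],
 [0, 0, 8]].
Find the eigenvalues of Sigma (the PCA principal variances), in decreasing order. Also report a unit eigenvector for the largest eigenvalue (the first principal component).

Step 1 — characteristic polynomial p(λ) = det(λI - Sigma) = λ³ - tr·λ² + c_1·λ - det, where tr = trace, c_1 = sum of the principal 2×2 minors, det = det(Sigma):
  tr = 6 + 4 + 8 = 18,
  c_1 = (6·4 - (0)²) + (6·8 - (0)²) + (4·8 - (0)²) = 24 + 48 + 32 = 104,
  det = 6·(4·8 - (0)²) - (0)·((0)·8 - (0)·(0)) + (0)·((0)·(0) - 4·(0)) = 6·(32) - (0)·(0) + (0)·(0) = 192.
  So p(λ) = λ³ - 18λ² + 104λ - 192.
Step 2 — look for an integer root (rational root theorem: any rational root is an integer divisor of 192). Testing λ = 4:
  p(4) = 64 - 288 + 416 - 192 = 0  ✓
  Dividing out (λ - 4): p(λ) = (λ - 4)(λ² - 14λ + 48).
Step 3 — remaining eigenvalues from the quadratic λ² - 14λ + 48 = 0:
  Δ = 14² - 4·48 = 196 - 192 = 4,  λ = (14 ± √4)/2 = (14 ± 2)/2 = 8 or 6.
  Sorted: λ_1 = 8,  λ_2 = 6,  λ_3 = 4  (check: sum = 18 = tr ✓).

Step 4 — unit eigenvector for λ_1 = 8: v spans the null space of (Sigma - λ_1 I), whose rows are
  r_1 = (-2, 0, 0),  r_2 = (0, -4, 0),  r_3 = (0, 0, 0).
  v is orthogonal to every row, so take v ∝ r_1 × r_2 = ((0)·(0) - (0)·(-4), (0)·(0) - (-2)·(0), (-2)·(-4) - (0)·(0)) = (0, 0, 8).
  Rescale (divide by 8): u = (0, 0, 1).
  ||u|| = √((0)² + (0)² + (1)²) = √(1) = 1,  v_1 = u/||u|| ≈ (0, 0, 1) (||v_1|| = 1).

λ_1 = 8,  λ_2 = 6,  λ_3 = 4;  v_1 ≈ (0, 0, 1)


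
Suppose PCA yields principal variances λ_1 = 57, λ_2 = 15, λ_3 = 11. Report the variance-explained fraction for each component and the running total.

Step 1 — total variance = trace(Sigma) = Σ λ_i = 57 + 15 + 11 = 83.

Step 2 — fraction explained by component i = λ_i / Σ λ:
  PC1: 57/83 = 0.6867
  PC2: 15/83 = 0.1807
  PC3: 11/83 = 0.1325

Step 3 — cumulative fraction after k components = (λ_1 + ... + λ_k) / Σ λ:
  k = 1: 57/83 = 0.6867
  k = 2: (57 + 15)/83 = 72/83 = 0.8675
  k = 3: (57 + 15 + 11)/83 = 83/83 = 1

Summary (fraction, with percent):

explained: PC1 0.6867 (68.67%), PC2 0.1807 (18.07%), PC3 0.1325 (13.25%);  cumulative: 0.6867, 0.8675, 1


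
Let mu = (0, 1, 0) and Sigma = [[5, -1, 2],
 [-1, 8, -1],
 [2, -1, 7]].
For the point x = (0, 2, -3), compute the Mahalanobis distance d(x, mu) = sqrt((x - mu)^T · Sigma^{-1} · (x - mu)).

Step 1 — centre the observation: (x - mu) = (0, 1, -3).

Step 2 — invert Sigma (cofactor / det for 3×3, or solve directly):
  Sigma^{-1} = [[0.2292, 0.0208, -0.0625],
 [0.0208, 0.1292, 0.0125],
 [-0.0625, 0.0125, 0.1625]].

Step 3 — form the quadratic (x - mu)^T · Sigma^{-1} · (x - mu):
  Sigma^{-1} · (x - mu) = (0.2083, 0.0917, -0.475).
  (x - mu)^T · [Sigma^{-1} · (x - mu)] = (0)·(0.2083) + (1)·(0.0917) + (-3)·(-0.475) = 1.5167.

Step 4 — take square root: d = √(1.5167) ≈ 1.2315.

d(x, mu) = √(1.5167) ≈ 1.2315


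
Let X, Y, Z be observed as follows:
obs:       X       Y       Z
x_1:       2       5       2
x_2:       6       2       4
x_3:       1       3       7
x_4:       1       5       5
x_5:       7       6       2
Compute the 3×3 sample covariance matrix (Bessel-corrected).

Step 1 — column means:
  mean(X) = (2 + 6 + 1 + 1 + 7) / 5 = 17/5 = 3.4
  mean(Y) = (5 + 2 + 3 + 5 + 6) / 5 = 21/5 = 4.2
  mean(Z) = (2 + 4 + 7 + 5 + 2) / 5 = 20/5 = 4

Step 2 — sample covariance S[i,j] = (1/(n-1)) · Σ_k (x_{k,i} - mean_i) · (x_{k,j} - mean_j), with n-1 = 4.
  S[X,X] = ((-1.4)·(-1.4) + (2.6)·(2.6) + (-2.4)·(-2.4) + (-2.4)·(-2.4) + (3.6)·(3.6)) / 4 = 33.2/4 = 8.3
  S[X,Y] = ((-1.4)·(0.8) + (2.6)·(-2.2) + (-2.4)·(-1.2) + (-2.4)·(0.8) + (3.6)·(1.8)) / 4 = 0.6/4 = 0.15
  S[X,Z] = ((-1.4)·(-2) + (2.6)·(0) + (-2.4)·(3) + (-2.4)·(1) + (3.6)·(-2)) / 4 = -14/4 = -3.5
  S[Y,Y] = ((0.8)·(0.8) + (-2.2)·(-2.2) + (-1.2)·(-1.2) + (0.8)·(0.8) + (1.8)·(1.8)) / 4 = 10.8/4 = 2.7
  S[Y,Z] = ((0.8)·(-2) + (-2.2)·(0) + (-1.2)·(3) + (0.8)·(1) + (1.8)·(-2)) / 4 = -8/4 = -2
  S[Z,Z] = ((-2)·(-2) + (0)·(0) + (3)·(3) + (1)·(1) + (-2)·(-2)) / 4 = 18/4 = 4.5

S is symmetric (S[j,i] = S[i,j]). Assembling:

S = [[8.3, 0.15, -3.5],
 [0.15, 2.7, -2],
 [-3.5, -2, 4.5]]


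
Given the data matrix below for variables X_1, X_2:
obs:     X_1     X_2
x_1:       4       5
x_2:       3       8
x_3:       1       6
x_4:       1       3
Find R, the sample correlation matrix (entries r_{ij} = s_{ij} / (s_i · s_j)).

Step 1 — column means:
  mean(X_1) = (4 + 3 + 1 + 1) / 4 = 9/4 = 2.25
  mean(X_2) = (5 + 8 + 6 + 3) / 4 = 22/4 = 5.5

Step 2 — sample variances and covariances s[i,j] = (1/(n-1)) · Σ_k (x_{k,i} - mean_i) · (x_{k,j} - mean_j), with n-1 = 3:
  s[X_1,X_1] = ((1.75)·(1.75) + (0.75)·(0.75) + (-1.25)·(-1.25) + (-1.25)·(-1.25)) / 3 = 6.75/3 = 2.25
  s[X_1,X_2] = ((1.75)·(-0.5) + (0.75)·(2.5) + (-1.25)·(0.5) + (-1.25)·(-2.5)) / 3 = 3.5/3 = 1.1667
  s[X_2,X_2] = ((-0.5)·(-0.5) + (2.5)·(2.5) + (0.5)·(0.5) + (-2.5)·(-2.5)) / 3 = 13/3 = 4.3333
  Sample standard deviations s_i = √(s[i,i]):
  s(X_1) = √(2.25) = 1.5
  s(X_2) = √(4.3333) = 2.0817

Step 3 — r_{ij} = s_{ij} / (s_i · s_j):
  r[X_1,X_1] = 1 (diagonal).
  r[X_1,X_2] = 1.1667 / (1.5 · 2.0817) = 1.1667 / 3.1225 = 0.3736
  r[X_2,X_2] = 1 (diagonal).

R is symmetric with unit diagonal. Assembling:

R = [[1, 0.3736],
 [0.3736, 1]]


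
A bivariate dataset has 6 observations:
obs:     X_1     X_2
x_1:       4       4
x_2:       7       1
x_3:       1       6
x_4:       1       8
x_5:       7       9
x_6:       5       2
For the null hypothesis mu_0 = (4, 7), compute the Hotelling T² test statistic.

Step 1 — sample mean vector:
  mean(X_1) = (4 + 7 + 1 + 1 + 7 + 5) / 6 = 25/6 = 4.1667
  mean(X_2) = (4 + 1 + 6 + 8 + 9 + 2) / 6 = 30/6 = 5
  x̄ = (4.1667, 5),  deviation x̄ - mu_0 = (4.1667, 5) - (4, 7) = (0.1667, -2).

Step 2 — sample covariance matrix, S[i,j] = (1/(n-1)) · Σ_k (x_{k,i} - mean_i) · (x_{k,j} - mean_j), divisor n-1 = 5:
  S[X_1,X_1] = ((-0.1667)·(-0.1667) + (2.8333)·(2.8333) + (-3.1667)·(-3.1667) + (-3.1667)·(-3.1667) + (2.8333)·(2.8333) + (0.8333)·(0.8333)) / 5 = 36.8333/5 = 7.3667
  S[X_1,X_2] = ((-0.1667)·(-1) + (2.8333)·(-4) + (-3.1667)·(1) + (-3.1667)·(3) + (2.8333)·(4) + (0.8333)·(-3)) / 5 = -15/5 = -3
  S[X_2,X_2] = ((-1)·(-1) + (-4)·(-4) + (1)·(1) + (3)·(3) + (4)·(4) + (-3)·(-3)) / 5 = 52/5 = 10.4
  S = [[7.3667, -3],
 [-3, 10.4]].

Step 3 — invert S. det(S) = 7.3667·10.4 - (-3)² = 67.6133.
  S^{-1} = (1/det) · [[d, -b], [-b, a]] = [[0.1538, 0.0444],
 [0.0444, 0.109]].

Step 4 — quadratic form (x̄ - mu_0)^T · S^{-1} · (x̄ - mu_0):
  S^{-1} · (x̄ - mu_0) = (-0.0631, -0.2105),
  (x̄ - mu_0)^T · [...] = (0.1667)·(-0.0631) + (-2)·(-0.2105) = 0.4105.

Step 5 — scale by n: T² = 6 · 0.4105 = 2.463.

T² ≈ 2.463


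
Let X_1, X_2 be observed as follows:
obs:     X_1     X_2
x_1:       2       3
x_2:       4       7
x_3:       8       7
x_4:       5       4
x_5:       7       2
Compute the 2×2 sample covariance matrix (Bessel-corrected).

Step 1 — column means:
  mean(X_1) = (2 + 4 + 8 + 5 + 7) / 5 = 26/5 = 5.2
  mean(X_2) = (3 + 7 + 7 + 4 + 2) / 5 = 23/5 = 4.6

Step 2 — sample covariance S[i,j] = (1/(n-1)) · Σ_k (x_{k,i} - mean_i) · (x_{k,j} - mean_j), with n-1 = 4.
  S[X_1,X_1] = ((-3.2)·(-3.2) + (-1.2)·(-1.2) + (2.8)·(2.8) + (-0.2)·(-0.2) + (1.8)·(1.8)) / 4 = 22.8/4 = 5.7
  S[X_1,X_2] = ((-3.2)·(-1.6) + (-1.2)·(2.4) + (2.8)·(2.4) + (-0.2)·(-0.6) + (1.8)·(-2.6)) / 4 = 4.4/4 = 1.1
  S[X_2,X_2] = ((-1.6)·(-1.6) + (2.4)·(2.4) + (2.4)·(2.4) + (-0.6)·(-0.6) + (-2.6)·(-2.6)) / 4 = 21.2/4 = 5.3

S is symmetric (S[j,i] = S[i,j]). Assembling:

S = [[5.7, 1.1],
 [1.1, 5.3]]


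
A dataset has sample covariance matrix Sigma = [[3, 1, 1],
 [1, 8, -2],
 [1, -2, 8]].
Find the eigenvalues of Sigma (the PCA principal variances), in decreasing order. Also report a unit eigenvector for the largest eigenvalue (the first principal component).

Step 1 — characteristic polynomial p(λ) = det(λI - Sigma) = λ³ - tr·λ² + c_1·λ - det, where tr = trace, c_1 = sum of the principal 2×2 minors, det = det(Sigma):
  tr = 3 + 8 + 8 = 19,
  c_1 = (3·8 - (1)²) + (3·8 - (1)²) + (8·8 - (-2)²) = 23 + 23 + 60 = 106,
  det = 3·(8·8 - (-2)²) - (1)·((1)·8 - (-2)·(1)) + (1)·((1)·(-2) - 8·(1)) = 3·(60) - (1)·(10) + (1)·(-10) = 160.
  So p(λ) = λ³ - 19λ² + 106λ - 160.
Step 2 — look for an integer root (rational root theorem: any rational root is an integer divisor of 160). Testing λ = 10:
  p(10) = 1000 - 1900 + 1060 - 160 = 0  ✓
  Dividing out (λ - 10): p(λ) = (λ - 10)(λ² - 9λ + 16).
Step 3 — remaining eigenvalues from the quadratic λ² - 9λ + 16 = 0:
  Δ = 9² - 4·16 = 81 - 64 = 17,  λ = (9 ± √17)/2 = (9 ± 4.1231)/2 ≈ 6.5616 or 2.4384.
  Sorted: λ_1 = 10,  λ_2 = 6.5616,  λ_3 = 2.4384  (check: sum = 19 = tr ✓).

Step 4 — unit eigenvector for λ_1 = 10: v spans the null space of (Sigma - λ_1 I), whose rows are
  r_1 = (-7, 1, 1),  r_2 = (1, -2, -2),  r_3 = (1, -2, -2).
  v is orthogonal to every row, so take v ∝ r_1 × r_2 = ((1)·(-2) - (1)·(-2), (1)·(1) - (-7)·(-2), (-7)·(-2) - (1)·(1)) = (0, -13, 13).
  Rescale (divide by 13; multiply by -1 so the first nonzero entry is positive): u = (0, 1, -1).
  ||u|| = √((0)² + (1)² + (-1)²) = √(2) ≈ 1.4142,  v_1 = u/||u|| ≈ (0, 0.7071, -0.7071) (||v_1|| = 1).

λ_1 = 10,  λ_2 = 6.5616,  λ_3 = 2.4384;  v_1 ≈ (0, 0.7071, -0.7071)
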